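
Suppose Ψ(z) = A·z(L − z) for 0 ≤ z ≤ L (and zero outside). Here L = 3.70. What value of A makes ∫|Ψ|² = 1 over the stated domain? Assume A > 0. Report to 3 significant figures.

A ≈ 0.208

We need A² ∫|f|² dz = 1, taking the integral from 0 to L.
Expanding the polynomial and integrating term by term, carrying out the integral gives A² · L^5/30.
With L = 3.70: A² = 0.04326 and A = 0.2080.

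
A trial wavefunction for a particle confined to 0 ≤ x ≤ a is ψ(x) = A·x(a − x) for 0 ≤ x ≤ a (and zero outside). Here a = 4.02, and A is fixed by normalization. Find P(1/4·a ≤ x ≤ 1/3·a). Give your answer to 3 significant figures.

P ≈ 0.106

|ψ|² is the probability density, so P = ∫_{1/4·a}^{1/3·a} |ψ|² dx.
With A² fixed by ∫|ψ|² = 1, i.e. A² = (a^5/30)^(−1), substitute and integrate.
In terms of u = x/a (A² and the length scale cancel between numerator and denominator), P = [∫_{1/4}^{1/3} u^2·(1 - u)^2 du] / [∫_{0}^{1} u^2·(1 - u)^2 du].
With ∫ u^2·(1 - u)^2 du = u^3·(6·u^2 - 15·u + 10)/30 + C, the region integral is ≈ 0.0035454 and the full one is 1/30.
The result is P = 0.1064.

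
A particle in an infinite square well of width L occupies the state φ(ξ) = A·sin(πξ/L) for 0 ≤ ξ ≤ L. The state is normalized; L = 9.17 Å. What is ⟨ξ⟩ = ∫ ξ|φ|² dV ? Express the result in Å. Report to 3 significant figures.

⟨ξ⟩ ≈ 4.59 Å

By definition ⟨ξ⟩ = ∫ ξ |φ(ξ)|² dξ.
Since the A² factors cancel between numerator and denominator, ⟨ξ⟩ = L/2.
Putting L = 9.17 gives 4.585.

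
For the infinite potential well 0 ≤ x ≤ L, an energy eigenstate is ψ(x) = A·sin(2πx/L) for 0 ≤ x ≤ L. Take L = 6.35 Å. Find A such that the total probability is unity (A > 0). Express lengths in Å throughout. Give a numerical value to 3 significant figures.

A ≈ 0.561 Å^(-1/2)

The normalization condition is ∫|ψ|² dx = 1 from 0 to L.
∫|ψ|² dx = A²·(L/2).
Setting this equal to 1 gives A² = 1/(L/2).
With L = 6.35: A² = 0.3150 and A = 0.5612.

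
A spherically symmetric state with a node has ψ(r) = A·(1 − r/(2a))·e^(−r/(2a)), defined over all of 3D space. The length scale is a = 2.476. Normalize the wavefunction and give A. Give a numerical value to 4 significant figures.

We need A² ∫|f|² 4πr² dr = 1, taking the integral from 0 to ∞.
In 3D with spherical symmetry the volume element is 4πr² dr.
Recall ∫₀^∞ r^m e^(−r/β) dr = m!·β^(m+1), with ψ = A·(1 − r/(2a))·e^(−r/(2a)), the integral evaluates to A²·[8·π·a^3].
Hence A² = 1/[8·π·a^3].
Substituting a = 2.476 gives A² = 0.0026212, so A = 0.051198.

A ≈ 0.05120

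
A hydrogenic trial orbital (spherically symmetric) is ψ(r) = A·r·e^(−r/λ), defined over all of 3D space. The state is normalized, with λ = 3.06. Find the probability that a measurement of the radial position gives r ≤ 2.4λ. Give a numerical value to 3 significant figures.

P ≈ 0.524

Integrate the radial probability density 4πr²|ψ|² over r ≤ 2.4λ.
The full normalization integral is A²·[3·π·λ^5] = 1, fixing A².
Substituting u = r/λ, A², 4π and the length scale all cancel in the ratio: P = ∫_{0}^{2.4} u^4·e^(-2·u) du / ∫_{0}^{∞} u^4·e^(-2·u) du.
An antiderivative of u^4·e^(-2·u) is -(u^4/2 + u^3 + 3·u^2/2 + 3·u/2 + 3/4)·e^(-2·u); evaluating from 0 to 2.4 gives ≈ 0.39281, while the full integral is 3/4.
This evaluates to P = 0.5237.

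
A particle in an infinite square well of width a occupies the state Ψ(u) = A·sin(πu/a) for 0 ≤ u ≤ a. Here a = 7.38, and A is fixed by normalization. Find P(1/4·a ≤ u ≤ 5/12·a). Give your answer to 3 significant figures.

P ≈ 0.246

The probability is P = ∫ |Ψ|² du over [1/4·a, 5/12·a].
Since A² = 1/(a/2), this is the region integral divided by the full normalization integral.
Let t = u/a; then A² and the length scale cancel, so P = ∫_{1/4}^{5/12} sin(π·t)^2 dt ÷ ∫_{0}^{1} sin(π·t)^2 dt.
With ∫ sin(π·t)^2 dt = t/2 - sin(2·π·t)/(4·π) + C, the region integral is 1/(8·π) + 1/12 and the full one is 1/2.
Taking the ratio, P = (3 + 2·π)/(12·π).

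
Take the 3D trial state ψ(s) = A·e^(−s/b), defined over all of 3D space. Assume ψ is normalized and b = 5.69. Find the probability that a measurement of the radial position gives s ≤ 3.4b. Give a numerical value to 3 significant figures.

Integrate the radial probability density 4πs²|ψ|² over s ≤ 3.4b.
A² is fixed by ∫₀^∞ 4πs²|ψ|² ds = 1, i.e. A² = (π·b^3)^(−1).
Let u = s/b; then A², 4π and the length scale all cancel, so P = ∫_{0}^{3.4} u^2·e^(-2·u) du ÷ ∫_{0}^{∞} u^2·e^(-2·u) du.
Using ∫ u^2·e^(-2·u) du = -(2·u^2 + 2·u + 1)·e^(-2·u)/4, the numerator is 1/4 - 773·e^(-34/5)/100 and the denominator is 1/4.
The region integral divided by the full integral gives P = 0.9656.

P ≈ 0.966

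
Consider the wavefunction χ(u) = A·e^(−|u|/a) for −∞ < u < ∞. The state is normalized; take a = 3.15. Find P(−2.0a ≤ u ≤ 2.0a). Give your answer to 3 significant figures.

P ≈ 0.982

|χ|² is the probability density, so P = ∫_{−2.0a}^{2.0a} |χ|² du.
The normalization integral ∫|χ|²du over the whole domain equals a·A², and A² cancels in the ratio.
By symmetry take twice the u ≥ 0 contribution in numerator and denominator; the 2's cancel. Substituting t = u/a, A² and the length scale cancel in the ratio: P = ∫_{0}^{2.0} e^(-2·t) dt / ∫_{0}^{∞} e^(-2·t) dt.
An antiderivative of e^(-2·t) is -e^(-2·t)/2; evaluating from 0 to 2.0 gives 1/2 - e^(-4)/2, while the full integral is 1/2.
This works out to P = 0.9817.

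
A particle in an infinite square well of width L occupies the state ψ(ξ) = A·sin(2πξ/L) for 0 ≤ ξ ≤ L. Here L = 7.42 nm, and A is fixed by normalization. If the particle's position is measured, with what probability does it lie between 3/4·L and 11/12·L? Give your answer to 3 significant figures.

P ≈ 0.236

P = ∫_{3/4·L}^{11/12·L} |ψ(ξ)|² dξ.
The normalization integral ∫|ψ|²dξ over the whole domain equals L/2·A², and A² cancels in the ratio.
Let u = ξ/L; then A² and the length scale cancel, so P = ∫_{3/4}^{11/12} sin(2·π·u)^2 du ÷ ∫_{0}^{1} sin(2·π·u)^2 du.
An antiderivative of sin(2·π·u)^2 is u/2 - sin(4·π·u)/(8·π); evaluating from 3/4 to 11/12 gives √(3)/(16·π) + 1/12, while the full integral is 1/2.
Taking the ratio, P = (√(3)/8 + π/6)/π.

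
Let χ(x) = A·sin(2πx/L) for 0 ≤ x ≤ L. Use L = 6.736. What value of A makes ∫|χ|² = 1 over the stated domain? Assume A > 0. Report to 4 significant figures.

A ≈ 0.5449

The normalization condition is ∫|χ|² dx = 1 from 0 to L.
The integral (without the A² prefactor) comes out to L/2.
So A² = (L/2)^(−1).
Plugging in L = 6.736 yields A = 0.54490.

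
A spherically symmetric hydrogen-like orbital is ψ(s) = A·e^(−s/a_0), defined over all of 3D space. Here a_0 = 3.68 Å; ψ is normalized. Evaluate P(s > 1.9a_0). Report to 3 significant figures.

P = ∫ |ψ|² 4πs² ds over s > 1.9a_0.
The full normalization integral is A²·[π·a_0^3] = 1, fixing A².
In terms of u = s/a_0 (A², 4π and the length scale all cancel between numerator and denominator), P = [∫_{1.9}^{∞} u^2·e^(-2·u) du] / [∫_{0}^{∞} u^2·e^(-2·u) du].
Using ∫ u^2·e^(-2·u) du = -(2·u^2 + 2·u + 1)·e^(-2·u)/4, the numerator is 601·e^(-19/5)/200 and the denominator is 1/4.
This evaluates to P = 0.2689.

P ≈ 0.269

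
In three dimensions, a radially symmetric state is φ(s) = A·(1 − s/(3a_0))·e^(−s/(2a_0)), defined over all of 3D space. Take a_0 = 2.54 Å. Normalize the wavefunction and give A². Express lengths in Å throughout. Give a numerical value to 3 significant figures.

A^2 ≈ 0.00728 Å^(-3)

Normalization requires ∫|φ|² 4πs² ds = 1, integrated from 0 to ∞.
The angular integral contributes 4π, leaving ∫₀^∞ s²|φ|² ds.
Carrying out the integral gives A² · 8·π·a_0^3/3.
So A² = (8·π·a_0^3/3)^(−1).
Plugging in a_0 = 2.54 yields A = 0.08535.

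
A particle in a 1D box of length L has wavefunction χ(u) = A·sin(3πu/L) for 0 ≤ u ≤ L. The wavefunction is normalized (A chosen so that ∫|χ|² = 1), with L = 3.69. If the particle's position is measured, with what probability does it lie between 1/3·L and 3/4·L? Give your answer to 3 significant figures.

P ≈ 0.364

The probability is P = ∫ |χ|² du over [1/3·L, 3/4·L].
Since A² = 1/(L/2), this is the region integral divided by the full normalization integral.
In terms of t = u/L (A² and the length scale cancel between numerator and denominator), P = [∫_{1/3}^{3/4} sin(3·π·t)^2 dt] / [∫_{0}^{1} sin(3·π·t)^2 dt].
Using ∫ sin(3·π·t)^2 dt = t/2 - sin(6·π·t)/(12·π), the numerator is 5/24 - 1/(12·π) and the denominator is 1/2.
Evaluating gives P = (-2 + 5·π)/(12·π).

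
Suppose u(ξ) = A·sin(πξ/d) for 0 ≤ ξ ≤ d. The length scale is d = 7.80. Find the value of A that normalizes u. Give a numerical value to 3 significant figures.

A ≈ 0.506

Require ∫ |u|² dξ = 1 over the whole domain.
The integral (without the A² prefactor) comes out to d/2.
Substituting d = 7.80 gives A² = 0.2564, so A = 0.5064.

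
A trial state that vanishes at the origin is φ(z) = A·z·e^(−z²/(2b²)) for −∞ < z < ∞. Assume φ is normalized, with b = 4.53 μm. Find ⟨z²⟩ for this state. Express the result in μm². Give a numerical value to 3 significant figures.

The expectation value is the |φ|²-weighted average of z^2: ∫ z^2|φ|² dz.
Differentiating ∫e^(−αz²) dz = √(π/α) under α to get the higher moments, evaluating both integrals, ⟨z²⟩ = 3·b^2/2.
Putting b = 4.53 gives 30.78.

⟨z^2⟩ ≈ 30.8 μm^2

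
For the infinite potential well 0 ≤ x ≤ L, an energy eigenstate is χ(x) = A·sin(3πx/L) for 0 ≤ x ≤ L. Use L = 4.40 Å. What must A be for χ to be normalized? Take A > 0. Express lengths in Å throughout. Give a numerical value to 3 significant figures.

A ≈ 0.674 Å^(-1/2)

Normalization requires ∫|χ|² dx = 1, integrated from 0 to L.
With ∫₀^L sin²(nπx/L) dx = L/2, the integral (without the A² prefactor) comes out to L/2.
Hence A² = 1/[L/2].
Substituting L = 4.40 gives A² = 0.4545, so A = 0.6742.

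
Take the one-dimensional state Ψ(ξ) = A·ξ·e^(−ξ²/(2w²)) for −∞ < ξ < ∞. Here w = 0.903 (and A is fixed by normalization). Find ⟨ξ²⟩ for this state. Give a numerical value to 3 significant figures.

⟨ξ^2⟩ ≈ 1.22

By definition ⟨ξ²⟩ = ∫ ξ^2 |Ψ(ξ)|² dξ.
With ∫_{−∞}^{∞} ξ^(2m) e^(−αξ²) dξ = (2m−1)!!·√π / (2^m α^(m+1/2)), evaluating both integrals, ⟨ξ²⟩ = 3·w^2/2.
Putting w = 0.903 gives 1.223.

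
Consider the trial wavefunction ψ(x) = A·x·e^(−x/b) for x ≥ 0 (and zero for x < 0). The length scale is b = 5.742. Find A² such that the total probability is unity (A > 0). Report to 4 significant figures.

Normalization requires ∫|ψ|² dx = 1, integrated from 0 to ∞.
Recall ∫₀^∞ x^m e^(−x/β) dx = m!·β^(m+1), with ψ = A·x·e^(−x/b), the integral evaluates to A²·[b^3/4].
Setting this equal to 1 gives A² = 1/(b^3/4).
With b = 5.742: A² = 0.021129 and A = 0.14536.

A^2 ≈ 0.02113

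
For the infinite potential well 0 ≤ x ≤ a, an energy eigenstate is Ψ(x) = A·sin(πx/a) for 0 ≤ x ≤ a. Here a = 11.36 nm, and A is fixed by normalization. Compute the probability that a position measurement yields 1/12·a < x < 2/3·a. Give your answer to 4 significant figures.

The probability is P = ∫ |Ψ|² dx over [1/12·a, 2/3·a].
With A² fixed by ∫|Ψ|² = 1, i.e. A² = (a/2)^(−1), substitute and integrate.
In terms of u = x/a (A² and the length scale cancel between numerator and denominator), P = [∫_{1/12}^{2/3} sin(π·u)^2 du] / [∫_{0}^{1} sin(π·u)^2 du].
With ∫ sin(π·u)^2 du = u/2 - sin(2·π·u)/(4·π) + C, the region integral is 1/(8·π) + √(3)/(8·π) + 7/24 and the full one is 1/2.
The result is P = (3 + 3·√(3) + 7·π)/(12·π).

P ≈ 0.8007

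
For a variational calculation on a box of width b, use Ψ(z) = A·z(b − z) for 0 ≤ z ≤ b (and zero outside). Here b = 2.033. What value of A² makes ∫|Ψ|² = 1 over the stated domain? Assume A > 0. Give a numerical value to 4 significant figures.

A^2 ≈ 0.8638

Normalization requires ∫|Ψ|² dz = 1, integrated from 0 to b.
Expanding the polynomial and integrating term by term, with Ψ = A·z(b − z), the integral evaluates to A²·[b^5/30].
So A² = (b^5/30)^(−1).
With b = 2.033: A² = 0.86384 and A = 0.92943.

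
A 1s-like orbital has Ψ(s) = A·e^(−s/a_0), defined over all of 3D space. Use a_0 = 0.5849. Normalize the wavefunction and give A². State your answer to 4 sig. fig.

A^2 ≈ 1.591

We need A² ∫|f|² 4πs² ds = 1, taking the integral from 0 to ∞.
The angular integral contributes 4π, leaving ∫₀^∞ s²|Ψ|² ds.
Recall ∫₀^∞ s^m e^(−s/β) ds = m!·β^(m+1), with Ψ = A·e^(−s/a_0), the integral evaluates to A²·[π·a_0^3].
Hence A² = 1/[π·a_0^3].
Substituting a_0 = 0.5849 gives A² = 1.5908, so A = 1.2613.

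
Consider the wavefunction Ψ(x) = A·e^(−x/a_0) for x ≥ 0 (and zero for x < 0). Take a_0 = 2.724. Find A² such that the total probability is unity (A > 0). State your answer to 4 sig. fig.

The normalization condition is ∫|Ψ|² dx = 1 from 0 to ∞.
With ∫₀^∞ x^0 e^(−αx) dx = 0!/α^1, ∫|Ψ|² dx = A²·(a_0/2).
Setting this equal to 1 gives A² = 1/(a_0/2).
With a_0 = 2.724: A² = 0.73421 and A = 0.85686.

A^2 ≈ 0.7342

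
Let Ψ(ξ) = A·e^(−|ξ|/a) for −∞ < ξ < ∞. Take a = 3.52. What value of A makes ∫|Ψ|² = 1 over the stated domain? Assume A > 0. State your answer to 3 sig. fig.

A ≈ 0.533

Require ∫ |Ψ|² dξ = 1 over the whole domain.
With ∫₀^∞ ξ^0 e^(−αξ) dξ = 0!/α^1, carrying out the integral gives A² · a.
Setting this equal to 1 gives A² = 1/(a).
Plugging in a = 3.52 yields A = 0.5330.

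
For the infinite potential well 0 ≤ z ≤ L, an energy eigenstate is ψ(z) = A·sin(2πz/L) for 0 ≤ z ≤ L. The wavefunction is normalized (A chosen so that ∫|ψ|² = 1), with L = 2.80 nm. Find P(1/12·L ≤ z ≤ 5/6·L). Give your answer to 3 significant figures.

|ψ|² is the probability density, so P = ∫_{1/12·L}^{5/6·L} |ψ|² dz.
With A² fixed by ∫|ψ|² = 1, i.e. A² = (L/2)^(−1), substitute and integrate.
Substituting u = z/L, A² and the length scale cancel in the ratio: P = ∫_{1/12}^{5/6} sin(2·π·u)^2 du / ∫_{0}^{1} sin(2·π·u)^2 du.
Using ∫ sin(2·π·u)^2 du = u/2 - sin(4·π·u)/(8·π), the numerator is √(3)/(8·π) + 3/8 and the denominator is 1/2.
Evaluating gives P = (√(3) + 3·π)/(4·π).

P ≈ 0.888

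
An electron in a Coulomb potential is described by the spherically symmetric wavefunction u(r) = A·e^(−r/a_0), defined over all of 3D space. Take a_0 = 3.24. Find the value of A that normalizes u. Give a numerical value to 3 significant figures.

A ≈ 0.0967

Normalization requires ∫|u|² 4πr² dr = 1, integrated from 0 to ∞.
The integral (without the A² prefactor) comes out to π·a_0^3.
So A² = (π·a_0^3)^(−1).
With a_0 = 3.24: A² = 0.009359 and A = 0.09674.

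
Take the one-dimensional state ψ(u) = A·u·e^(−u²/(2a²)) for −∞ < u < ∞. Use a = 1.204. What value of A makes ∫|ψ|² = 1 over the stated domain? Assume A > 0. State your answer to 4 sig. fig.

A ≈ 0.8041

The normalization condition is ∫|ψ|² du = 1 from −∞ to ∞.
∫|ψ|² du = A²·(√(π)·a^3/2).
So A² = (√(π)·a^3/2)^(−1).
Substituting a = 1.204 gives A² = 0.64651, so A = 0.80406.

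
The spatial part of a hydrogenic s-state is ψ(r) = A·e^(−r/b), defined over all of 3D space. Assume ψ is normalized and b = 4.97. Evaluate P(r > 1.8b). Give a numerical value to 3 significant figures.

P ≈ 0.303

Integrate the radial probability density 4πr²|ψ|² over r > 1.8b.
The full normalization integral is A²·[π·b^3] = 1, fixing A².
Let u = r/b; then A², 4π and the length scale all cancel, so P = ∫_{1.8}^{∞} u^2·e^(-2·u) du ÷ ∫_{0}^{∞} u^2·e^(-2·u) du.
With ∫ u^2·e^(-2·u) du = -(2·u^2 + 2·u + 1)·e^(-2·u)/4 + C, the region integral is 277·e^(-18/5)/100 and the full one is 1/4.
Taking the ratio yields P = 0.3027.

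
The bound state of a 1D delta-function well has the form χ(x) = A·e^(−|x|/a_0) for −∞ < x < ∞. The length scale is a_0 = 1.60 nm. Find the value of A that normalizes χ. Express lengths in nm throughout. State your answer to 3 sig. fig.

We need A² ∫|f|² dx = 1, taking the integral from −∞ to ∞.
The integral (without the A² prefactor) comes out to a_0.
So A² = (a_0)^(−1).
With a_0 = 1.60: A² = 0.6250 and A = 0.7906.

A ≈ 0.791 nm^(-1/2)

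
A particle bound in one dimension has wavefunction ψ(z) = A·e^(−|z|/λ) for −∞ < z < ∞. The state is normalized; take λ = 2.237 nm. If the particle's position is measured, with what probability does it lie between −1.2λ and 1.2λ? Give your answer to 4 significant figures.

P ≈ 0.9093

The probability is P = ∫ |ψ|² dz over [−1.2λ, 1.2λ].
With A² fixed by ∫|ψ|² = 1, i.e. A² = (λ)^(−1), substitute and integrate.
By symmetry take twice the z ≥ 0 contribution in numerator and denominator; the 2's cancel. Let u = z/λ; then A² and the length scale cancel, so P = ∫_{0}^{1.2} e^(-2·u) du ÷ ∫_{0}^{∞} e^(-2·u) du.
With ∫ e^(-2·u) du = -e^(-2·u)/2 + C, the region integral is 1/2 - e^(-12/5)/2 and the full one is 1/2.
Evaluating gives P = 0.90928.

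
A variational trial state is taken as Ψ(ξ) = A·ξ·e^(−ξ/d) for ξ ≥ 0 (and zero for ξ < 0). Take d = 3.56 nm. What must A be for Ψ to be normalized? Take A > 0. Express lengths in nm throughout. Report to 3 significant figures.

A ≈ 0.298 nm^(-3/2)

We need A² ∫|f|² dξ = 1, taking the integral from 0 to ∞.
Recall ∫₀^∞ ξ^m e^(−ξ/β) dξ = m!·β^(m+1), with Ψ = A·ξ·e^(−ξ/d), the integral evaluates to A²·[d^3/4].
Hence A² = 1/[d^3/4].
Plugging in d = 3.56 yields A = 0.2978.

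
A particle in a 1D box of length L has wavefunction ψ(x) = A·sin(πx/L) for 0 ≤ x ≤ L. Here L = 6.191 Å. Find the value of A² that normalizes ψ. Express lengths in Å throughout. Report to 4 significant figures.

The normalization condition is ∫|ψ|² dx = 1 from 0 to L.
With ψ = A·sin(πx/L), the integral evaluates to A²·[L/2].
Plugging in L = 6.191 yields A = 0.56837.

A^2 ≈ 0.3230 Å^(-1)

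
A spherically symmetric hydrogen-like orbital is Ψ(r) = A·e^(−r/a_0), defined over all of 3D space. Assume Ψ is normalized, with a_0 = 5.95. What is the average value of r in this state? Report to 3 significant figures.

The expectation value is the |Ψ|²-weighted average of r: ∫ r|Ψ|² 4πr² dr.
Using ∫₀^∞ rⁿ e^(−αr) dr = n!/αⁿ⁺¹, evaluating both integrals, ⟨r⟩ = 3·a_0/2.
With a_0 = 5.95, ⟨r⟩ = 8.925.

⟨r⟩ ≈ 8.93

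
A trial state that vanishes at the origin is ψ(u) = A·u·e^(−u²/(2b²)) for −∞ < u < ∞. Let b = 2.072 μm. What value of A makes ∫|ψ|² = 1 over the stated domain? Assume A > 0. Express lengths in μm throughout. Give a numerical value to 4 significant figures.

Normalization requires ∫|ψ|² du = 1, integrated from −∞ to ∞.
Using the Gaussian integral ∫_{−∞}^{∞} e^(−αu²) du = √(π/α), with ψ = A·u·e^(−u²/(2b²)), the integral evaluates to A²·[√(π)·b^3/2].
So A² = (√(π)·b^3/2)^(−1).
Plugging in b = 2.072 yields A = 0.35616.

A ≈ 0.3562 μm^(-3/2)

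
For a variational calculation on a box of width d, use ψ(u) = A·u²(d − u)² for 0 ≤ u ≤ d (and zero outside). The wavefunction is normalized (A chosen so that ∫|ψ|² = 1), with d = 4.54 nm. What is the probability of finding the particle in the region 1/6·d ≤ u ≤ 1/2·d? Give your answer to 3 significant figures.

P = ∫_{1/6·d}^{1/2·d} |ψ(u)|² du.
Since A² = 1/(d^9/630), this is the region integral divided by the full normalization integral.
Let t = u/d; then A² and the length scale cancel, so P = ∫_{1/6}^{1/2} t^4·(1 - t)^4 dt ÷ ∫_{0}^{1} t^4·(1 - t)^4 dt.
An antiderivative of t^4·(1 - t)^4 is t^5·(70·t^4 - 315·t^3 + 540·t^2 - 420·t + 126)/630; evaluating from 1/6 to 1/2 gives ≈ 0.00077944, while the full integral is 1/630.
Evaluating gives P = 0.4910.

P ≈ 0.491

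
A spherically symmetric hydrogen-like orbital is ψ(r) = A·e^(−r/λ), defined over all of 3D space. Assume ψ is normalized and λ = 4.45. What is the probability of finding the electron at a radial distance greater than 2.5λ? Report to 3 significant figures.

Integrate the radial probability density 4πr²|ψ|² over r > 2.5λ.
The full normalization integral is A²·[π·λ^3] = 1, fixing A².
Let u = r/λ; then A², 4π and the length scale all cancel, so P = ∫_{2.5}^{∞} u^2·e^(-2·u) du ÷ ∫_{0}^{∞} u^2·e^(-2·u) du.
An antiderivative of u^2·e^(-2·u) is -(2·u^2 + 2·u + 1)·e^(-2·u)/4; evaluating from 2.5 to ∞ gives 37·e^(-5)/8, while the full integral is 1/4.
This evaluates to P = 0.1247.

P ≈ 0.125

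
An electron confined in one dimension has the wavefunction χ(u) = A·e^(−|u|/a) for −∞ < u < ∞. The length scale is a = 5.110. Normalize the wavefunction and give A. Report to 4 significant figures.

A ≈ 0.4424

Normalization requires ∫|χ|² du = 1, integrated from −∞ to ∞.
With ∫₀^∞ u^0 e^(−αu) du = 0!/α^1, carrying out the integral gives A² · a.
Hence A² = 1/[a].
Plugging in a = 5.110 yields A = 0.44237.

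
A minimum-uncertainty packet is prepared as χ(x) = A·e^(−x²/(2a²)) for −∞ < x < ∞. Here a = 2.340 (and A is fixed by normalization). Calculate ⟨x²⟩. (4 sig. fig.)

⟨x^2⟩ ≈ 2.738

By definition ⟨x²⟩ = ∫ x^2 |χ(x)|² dx.
Using the Gaussian integral ∫_{−∞}^{∞} e^(−αx²) dx = √(π/α), since the A² factors cancel between numerator and denominator, ⟨x²⟩ = a^2/2.
Putting a = 2.340 gives 2.7378.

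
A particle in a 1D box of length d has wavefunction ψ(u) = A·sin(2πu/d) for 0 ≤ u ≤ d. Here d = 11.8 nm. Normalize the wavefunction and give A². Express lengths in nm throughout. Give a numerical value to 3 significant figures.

A^2 ≈ 0.169 nm^(-1)

The normalization condition is ∫|ψ|² du = 1 from 0 to d.
With ∫₀^d sin²(nπu/d) du = d/2, with ψ = A·sin(2πu/d), the integral evaluates to A²·[d/2].
Hence A² = 1/[d/2].
Substituting d = 11.8 gives A² = 0.1695, so A = 0.4117.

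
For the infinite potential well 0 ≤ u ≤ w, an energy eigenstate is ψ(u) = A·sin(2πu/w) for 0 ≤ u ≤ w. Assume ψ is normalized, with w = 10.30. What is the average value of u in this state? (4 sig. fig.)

⟨u⟩ = ∫ u |ψ|² du over the full domain.
The ratio of the moment integral to the normalization integral gives ⟨u⟩ = w/2.
Putting w = 10.30 gives 5.1500.

⟨u⟩ ≈ 5.150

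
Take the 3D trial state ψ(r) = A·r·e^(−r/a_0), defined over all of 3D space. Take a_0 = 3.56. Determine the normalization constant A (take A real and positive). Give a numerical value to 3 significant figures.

A ≈ 0.0136

We need A² ∫|f|² 4πr² dr = 1, taking the integral from 0 to ∞.
(Spherical symmetry: dV = 4πr² dr.)
Recall ∫₀^∞ r^m e^(−r/β) dr = m!·β^(m+1), the integral (without the A² prefactor) comes out to 3·π·a_0^5.
Plugging in a_0 = 3.56 yields A = 0.01362.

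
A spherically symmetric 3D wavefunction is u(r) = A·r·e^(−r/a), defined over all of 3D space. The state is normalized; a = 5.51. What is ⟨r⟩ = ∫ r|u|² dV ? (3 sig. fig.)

⟨r⟩ ≈ 13.8

⟨r⟩ = ∫ r |u|² 4πr² dr over the full domain.
Recall ∫₀^∞ r^m e^(−r/β) dr = m!·β^(m+1), evaluating both integrals, ⟨r⟩ = 5·a/2.
With a = 5.51, ⟨r⟩ = 13.78.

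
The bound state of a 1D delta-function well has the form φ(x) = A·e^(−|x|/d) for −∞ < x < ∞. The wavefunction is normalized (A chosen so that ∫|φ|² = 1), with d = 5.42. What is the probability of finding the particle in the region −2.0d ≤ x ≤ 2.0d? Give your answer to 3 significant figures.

P ≈ 0.982

P = ∫_{−2.0d}^{2.0d} |φ(x)|² dx.
Since A² = 1/(d), this is the region integral divided by the full normalization integral.
By symmetry take twice the x ≥ 0 contribution in numerator and denominator; the 2's cancel. Let u = x/d; then A² and the length scale cancel, so P = ∫_{0}^{2.0} e^(-2·u) du ÷ ∫_{0}^{∞} e^(-2·u) du.
With ∫ e^(-2·u) du = -e^(-2·u)/2 + C, the region integral is 1/2 - e^(-4)/2 and the full one is 1/2.
Taking the ratio, P = 0.9817.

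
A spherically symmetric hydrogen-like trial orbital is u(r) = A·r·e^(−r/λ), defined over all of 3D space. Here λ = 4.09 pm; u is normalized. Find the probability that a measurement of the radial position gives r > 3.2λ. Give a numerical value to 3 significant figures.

With dV = 4πr²dr, the probability is ∫|u|² dV over r > 3.2λ.
The full normalization integral is A²·[3·π·λ^5] = 1, fixing A².
Let t = r/λ; then A², 4π and the length scale all cancel, so P = ∫_{3.2}^{∞} t^4·e^(-2·t) dt ÷ ∫_{0}^{∞} t^4·e^(-2·t) dt.
Using ∫ t^4·e^(-2·t) dt = -(t^4/2 + t^3 + 3·t^2/2 + 3·t/2 + 3/4)·e^(-2·t), the numerator is ≈ 0.17630 and the denominator is 3/4.
The region integral divided by the full integral gives P = 0.2351.

P ≈ 0.235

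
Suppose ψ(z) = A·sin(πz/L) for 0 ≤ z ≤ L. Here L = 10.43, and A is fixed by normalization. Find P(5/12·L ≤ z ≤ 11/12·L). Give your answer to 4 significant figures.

The probability is P = ∫ |ψ|² dz over [5/12·L, 11/12·L].
With A² fixed by ∫|ψ|² = 1, i.e. A² = (L/2)^(−1), substitute and integrate.
In terms of u = z/L (A² and the length scale cancel between numerator and denominator), P = [∫_{5/12}^{11/12} sin(π·u)^2 du] / [∫_{0}^{1} sin(π·u)^2 du].
An antiderivative of sin(π·u)^2 is u/2 - sin(2·π·u)/(4·π); evaluating from 5/12 to 11/12 gives 1/(4·π) + 1/4, while the full integral is 1/2.
This works out to P = (1 + π)/(2·π).

P ≈ 0.6592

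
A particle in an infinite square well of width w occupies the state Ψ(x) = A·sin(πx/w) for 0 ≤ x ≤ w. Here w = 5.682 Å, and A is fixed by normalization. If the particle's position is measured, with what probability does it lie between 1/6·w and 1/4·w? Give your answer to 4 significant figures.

P ≈ 0.06201

P = ∫_{1/6·w}^{1/4·w} |Ψ(x)|² dx.
Since A² = 1/(w/2), this is the region integral divided by the full normalization integral.
Let u = x/w; then A² and the length scale cancel, so P = ∫_{1/6}^{1/4} sin(π·u)^2 du ÷ ∫_{0}^{1} sin(π·u)^2 du.
Using ∫ sin(π·u)^2 du = u/2 - sin(2·π·u)/(4·π), the numerator is -1/(4·π) + 1/24 + √(3)/(8·π) and the denominator is 1/2.
The result is P = (-6 + π + 3·√(3))/(12·π).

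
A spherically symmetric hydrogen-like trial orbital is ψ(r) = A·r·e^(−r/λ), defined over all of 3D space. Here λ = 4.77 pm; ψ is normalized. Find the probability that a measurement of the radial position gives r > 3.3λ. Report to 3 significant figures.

With dV = 4πr²dr, the probability is ∫|ψ|² dV over r > 3.3λ.
A² is fixed by ∫₀^∞ 4πr²|ψ|² dr = 1, i.e. A² = (3·π·λ^5)^(−1).
Let u = r/λ; then A², 4π and the length scale all cancel, so P = ∫_{3.3}^{∞} u^4·e^(-2·u) du ÷ ∫_{0}^{∞} u^4·e^(-2·u) du.
An antiderivative of u^4·e^(-2·u) is -(u^4/2 + u^3 + 3·u^2/2 + 3·u/2 + 3/4)·e^(-2·u); evaluating from 3.3 to ∞ gives ≈ 0.15953, while the full integral is 3/4.
The region integral divided by the full integral gives P = 0.2127.

P ≈ 0.213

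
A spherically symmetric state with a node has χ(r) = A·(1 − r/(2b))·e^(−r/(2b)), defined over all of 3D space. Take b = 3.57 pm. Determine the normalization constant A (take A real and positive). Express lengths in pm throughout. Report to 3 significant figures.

A ≈ 0.0296 pm^(-3/2)

Normalization requires ∫|χ|² 4πr² dr = 1, integrated from 0 to ∞.
(Spherical symmetry: dV = 4πr² dr.)
Using ∫₀^∞ rⁿ e^(−αr) dr = n!/αⁿ⁺¹, with χ = A·(1 − r/(2b))·e^(−r/(2b)), the integral evaluates to A²·[8·π·b^3].
Hence A² = 1/[8·π·b^3].
With b = 3.57: A² = 0.0008745 and A = 0.02957.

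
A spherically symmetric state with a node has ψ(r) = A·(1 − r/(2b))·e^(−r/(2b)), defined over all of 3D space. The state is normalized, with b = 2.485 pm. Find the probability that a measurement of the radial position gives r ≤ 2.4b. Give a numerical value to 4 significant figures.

P = ∫ |ψ|² 4πr² dr over r ≤ 2.4b.
Normalization gives A² = 1/(8·π·b^3).
In terms of u = r/b (A², 4π and the length scale all cancel between numerator and denominator), P = [∫_{0}^{2.4} u^2·(1 - u/2)^2·e^(-u) du] / [∫_{0}^{∞} u^2·(1 - u/2)^2·e^(-u) du].
Using ∫ u^2·(1 - u/2)^2·e^(-u) du = -(u^4/4 + u^2 + 2·u + 2)·e^(-u), the numerator is ≈ 0.108132 and the denominator is 2.
This evaluates to P = 0.054066.

P ≈ 0.05407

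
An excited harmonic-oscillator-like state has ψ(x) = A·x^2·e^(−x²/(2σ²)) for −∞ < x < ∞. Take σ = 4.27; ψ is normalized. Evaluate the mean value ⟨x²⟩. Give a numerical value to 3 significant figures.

⟨x²⟩ = ∫ x^2 |ψ|² dx over the full domain.
With ∫_{−∞}^{∞} x^(2m) e^(−αx²) dx = (2m−1)!!·√π / (2^m α^(m+1/2)), since the A² factors cancel between numerator and denominator, ⟨x²⟩ = 5·σ^2/2.
Putting σ = 4.27 gives 45.58.

⟨x^2⟩ ≈ 45.6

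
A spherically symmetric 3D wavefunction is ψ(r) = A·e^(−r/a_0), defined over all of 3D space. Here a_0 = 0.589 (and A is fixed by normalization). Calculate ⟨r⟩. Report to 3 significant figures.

⟨r⟩ ≈ 0.884

The expectation value is the |ψ|²-weighted average of r: ∫ r|ψ|² 4πr² dr.
Evaluating both integrals, ⟨r⟩ = 3·a_0/2.
Putting a_0 = 0.589 gives 0.8835.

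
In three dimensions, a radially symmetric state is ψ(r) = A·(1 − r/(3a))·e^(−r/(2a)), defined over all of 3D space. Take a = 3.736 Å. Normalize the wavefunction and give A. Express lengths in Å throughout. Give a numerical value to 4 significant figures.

A ≈ 0.04784 Å^(-3/2)

Normalization requires ∫|ψ|² 4πr² dr = 1, integrated from 0 to ∞.
(Spherical symmetry: dV = 4πr² dr.)
With ∫₀^∞ r^4 e^(−αr) dr = 4!/α^5, the integral (without the A² prefactor) comes out to 8·π·a^3/3.
Hence A² = 1/[8·π·a^3/3].
Substituting a = 3.736 gives A² = 0.0022891, so A = 0.047844.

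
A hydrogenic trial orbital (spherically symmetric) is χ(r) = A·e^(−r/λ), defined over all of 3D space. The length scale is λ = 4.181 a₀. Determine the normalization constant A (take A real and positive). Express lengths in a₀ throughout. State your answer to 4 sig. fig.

We need A² ∫|f|² 4πr² dr = 1, taking the integral from 0 to ∞.
In 3D with spherical symmetry the volume element is 4πr² dr.
With ∫₀^∞ r^2 e^(−αr) dr = 2!/α^3, with χ = A·e^(−r/λ), the integral evaluates to A²·[π·λ^3].
With λ = 4.181: A² = 0.0043552 and A = 0.065994.

A ≈ 0.06599 a₀^(-3/2)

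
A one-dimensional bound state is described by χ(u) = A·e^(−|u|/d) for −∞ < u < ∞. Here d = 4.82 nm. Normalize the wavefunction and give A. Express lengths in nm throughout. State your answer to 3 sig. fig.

A ≈ 0.455 nm^(-1/2)

Normalization requires ∫|χ|² du = 1, integrated from −∞ to ∞.
Recall ∫₀^∞ u^m e^(−u/β) du = m!·β^(m+1), the integral (without the A² prefactor) comes out to d.
Setting this equal to 1 gives A² = 1/(d).
With d = 4.82: A² = 0.2075 and A = 0.4555.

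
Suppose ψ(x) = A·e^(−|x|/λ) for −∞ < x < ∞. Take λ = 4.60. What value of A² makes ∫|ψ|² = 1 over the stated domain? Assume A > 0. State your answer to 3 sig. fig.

Normalization requires ∫|ψ|² dx = 1, integrated from −∞ to ∞.
Recall ∫₀^∞ x^m e^(−x/β) dx = m!·β^(m+1), the integral (without the A² prefactor) comes out to λ.
Setting this equal to 1 gives A² = 1/(λ).
With λ = 4.60: A² = 0.2174 and A = 0.4663.

A^2 ≈ 0.217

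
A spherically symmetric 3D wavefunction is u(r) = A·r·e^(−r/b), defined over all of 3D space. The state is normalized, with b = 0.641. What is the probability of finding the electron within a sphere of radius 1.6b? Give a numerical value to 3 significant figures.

P ≈ 0.219

With dV = 4πr²dr, the probability is ∫|u|² dV over r ≤ 1.6b.
The full normalization integral is A²·[3·π·b^5] = 1, fixing A².
Substituting t = r/b, A², 4π and the length scale all cancel in the ratio: P = ∫_{0}^{1.6} t^4·e^(-2·t) dt / ∫_{0}^{∞} t^4·e^(-2·t) dt.
Using ∫ t^4·e^(-2·t) dt = -(t^4/2 + t^3 + 3·t^2/2 + 3·t/2 + 3/4)·e^(-2·t), the numerator is ≈ 0.16454 and the denominator is 3/4.
This evaluates to P = 0.2194.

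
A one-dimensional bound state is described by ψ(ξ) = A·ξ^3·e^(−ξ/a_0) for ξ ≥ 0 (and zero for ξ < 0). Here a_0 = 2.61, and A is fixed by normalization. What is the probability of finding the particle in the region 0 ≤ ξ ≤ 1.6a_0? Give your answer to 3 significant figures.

P ≈ 0.0446

The probability is P = ∫ |ψ|² dξ over [0, 1.6a_0].
With A² fixed by ∫|ψ|² = 1, i.e. A² = (45·a_0^7/8)^(−1), substitute and integrate.
Substituting u = ξ/a_0, A² and the length scale cancel in the ratio: P = ∫_{0}^{1.6} u^6·e^(-2·u) du / ∫_{0}^{∞} u^6·e^(-2·u) du.
Using ∫ u^6·e^(-2·u) du = -(4·u^6 + 12·u^5 + 30·u^4 + 60·u^3 + 90·u^2 + 90·u + 45)·e^(-2·u)/8, the numerator is ≈ 0.25098 and the denominator is 45/8.
This works out to P = 0.04462.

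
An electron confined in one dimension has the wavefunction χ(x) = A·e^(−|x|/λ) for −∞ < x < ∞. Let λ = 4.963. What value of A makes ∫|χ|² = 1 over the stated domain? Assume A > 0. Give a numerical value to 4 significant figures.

A ≈ 0.4489

We need A² ∫|f|² dx = 1, taking the integral from −∞ to ∞.
Carrying out the integral gives A² · λ.
With λ = 4.963: A² = 0.20149 and A = 0.44888.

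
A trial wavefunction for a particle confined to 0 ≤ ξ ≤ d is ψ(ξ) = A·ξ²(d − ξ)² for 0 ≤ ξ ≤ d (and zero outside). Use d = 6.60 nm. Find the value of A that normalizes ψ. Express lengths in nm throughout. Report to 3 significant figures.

A ≈ 0.00515 nm^(-9/2)

Normalization requires ∫|ψ|² dξ = 1, integrated from 0 to d.
Expanding the polynomial and integrating term by term, with ψ = A·ξ²(d − ξ)², the integral evaluates to A²·[d^9/630].
Hence A² = 1/[d^9/630].
Plugging in d = 6.60 yields A = 0.005149.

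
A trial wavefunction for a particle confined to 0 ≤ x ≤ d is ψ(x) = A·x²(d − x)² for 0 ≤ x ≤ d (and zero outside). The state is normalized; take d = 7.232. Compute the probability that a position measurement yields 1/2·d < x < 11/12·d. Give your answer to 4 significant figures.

P ≈ 0.4996

|ψ|² is the probability density, so P = ∫_{1/2·d}^{11/12·d} |ψ|² dx.
With A² fixed by ∫|ψ|² = 1, i.e. A² = (d^9/630)^(−1), substitute and integrate.
Let u = x/d; then A² and the length scale cancel, so P = ∫_{1/2}^{11/12} u^4·(1 - u)^4 du ÷ ∫_{0}^{1} u^4·(1 - u)^4 du.
Using ∫ u^4·(1 - u)^4 du = u^5·(70·u^4 - 315·u^3 + 540·u^2 - 420·u + 126)/630, the numerator is ≈ 0.000793048 and the denominator is 1/630.
This works out to P = 0.49962.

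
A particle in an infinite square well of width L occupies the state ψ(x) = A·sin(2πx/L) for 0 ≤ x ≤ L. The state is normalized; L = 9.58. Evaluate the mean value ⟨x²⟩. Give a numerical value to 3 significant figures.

The expectation value is the |ψ|²-weighted average of x^2: ∫ x^2|ψ|² dx.
The ratio of the moment integral to the normalization integral gives ⟨x²⟩ = -L^2/(8·π^2) + L^2/3.
Putting L = 9.58 gives 29.43.

⟨x^2⟩ ≈ 29.4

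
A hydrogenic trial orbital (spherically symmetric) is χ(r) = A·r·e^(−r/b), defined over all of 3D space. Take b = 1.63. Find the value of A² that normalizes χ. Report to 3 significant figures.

A^2 ≈ 0.00922

Require ∫ |χ|² 4πr² dr = 1 over the whole domain.
In 3D with spherical symmetry the volume element is 4πr² dr.
Recall ∫₀^∞ r^m e^(−r/β) dr = m!·β^(m+1), with χ = A·r·e^(−r/b), the integral evaluates to A²·[3·π·b^5].
Setting this equal to 1 gives A² = 1/(3·π·b^5).
Plugging in b = 1.63 yields A = 0.09603.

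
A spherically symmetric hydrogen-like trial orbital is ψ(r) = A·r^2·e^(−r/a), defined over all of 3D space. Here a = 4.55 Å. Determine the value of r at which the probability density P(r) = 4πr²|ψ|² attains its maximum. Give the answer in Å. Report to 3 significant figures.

Differentiate P(r) = 4πr²|ψ|² with respect to r and set to zero.
This gives r = 3·a.
With a = 4.55, the most probable radial distance is 13.65 Å.

r ≈ 13.7 Å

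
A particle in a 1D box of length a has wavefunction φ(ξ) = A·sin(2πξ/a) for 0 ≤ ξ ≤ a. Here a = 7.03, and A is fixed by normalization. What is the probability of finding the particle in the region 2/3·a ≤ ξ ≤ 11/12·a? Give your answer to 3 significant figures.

|φ|² is the probability density, so P = ∫_{2/3·a}^{11/12·a} |φ|² dξ.
The normalization integral ∫|φ|²dξ over the whole domain equals a/2·A², and A² cancels in the ratio.
In terms of u = ξ/a (A² and the length scale cancel between numerator and denominator), P = [∫_{2/3}^{11/12} sin(2·π·u)^2 du] / [∫_{0}^{1} sin(2·π·u)^2 du].
With ∫ sin(2·π·u)^2 du = u/2 - sin(4·π·u)/(8·π) + C, the region integral is √(3)/(8·π) + 1/8 and the full one is 1/2.
The result is P = (√(3) + π)/(4·π).

P ≈ 0.388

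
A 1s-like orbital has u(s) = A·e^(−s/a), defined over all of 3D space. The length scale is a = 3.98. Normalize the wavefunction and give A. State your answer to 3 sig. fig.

A ≈ 0.0711

Normalization requires ∫|u|² 4πs² ds = 1, integrated from 0 to ∞.
The angular integral contributes 4π, leaving ∫₀^∞ s²|u|² ds.
Recall ∫₀^∞ s^m e^(−s/β) ds = m!·β^(m+1), with u = A·e^(−s/a), the integral evaluates to A²·[π·a^3].
Hence A² = 1/[π·a^3].
Substituting a = 3.98 gives A² = 0.005049, so A = 0.07106.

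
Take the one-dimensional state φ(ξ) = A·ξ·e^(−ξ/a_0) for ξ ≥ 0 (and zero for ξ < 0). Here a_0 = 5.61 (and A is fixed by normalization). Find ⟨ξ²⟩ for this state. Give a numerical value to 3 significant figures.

⟨ξ²⟩ = ∫ ξ^2 |φ|² dξ over the full domain.
The ratio of the moment integral to the normalization integral gives ⟨ξ²⟩ = 3·a_0^2.
With a_0 = 5.61, ⟨ξ^2⟩ = 94.42.

⟨ξ^2⟩ ≈ 94.4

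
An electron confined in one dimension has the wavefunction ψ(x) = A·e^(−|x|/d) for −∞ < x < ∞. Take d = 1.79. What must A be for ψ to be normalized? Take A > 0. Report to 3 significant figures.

The normalization condition is ∫|ψ|² dx = 1 from −∞ to ∞.
Carrying out the integral gives A² · d.
Hence A² = 1/[d].
Plugging in d = 1.79 yields A = 0.7474.

A ≈ 0.747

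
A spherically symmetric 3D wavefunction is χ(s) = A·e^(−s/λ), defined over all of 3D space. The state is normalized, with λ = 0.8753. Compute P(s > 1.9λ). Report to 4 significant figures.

With dV = 4πs²ds, the probability is ∫|χ|² dV over s > 1.9λ.
The full normalization integral is A²·[π·λ^3] = 1, fixing A².
In terms of u = s/λ (A², 4π and the length scale all cancel between numerator and denominator), P = [∫_{1.9}^{∞} u^2·e^(-2·u) du] / [∫_{0}^{∞} u^2·e^(-2·u) du].
With ∫ u^2·e^(-2·u) du = -(2·u^2 + 2·u + 1)·e^(-2·u)/4 + C, the region integral is 601·e^(-19/5)/200 and the full one is 1/4.
The region integral divided by the full integral gives P = 0.26890.

P ≈ 0.2689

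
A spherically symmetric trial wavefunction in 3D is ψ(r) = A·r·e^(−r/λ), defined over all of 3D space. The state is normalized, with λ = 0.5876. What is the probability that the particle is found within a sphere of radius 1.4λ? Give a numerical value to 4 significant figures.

P ≈ 0.1523

Integrate the radial probability density 4πr²|ψ|² over r ≤ 1.4λ.
The full normalization integral is A²·[3·π·λ^5] = 1, fixing A².
In terms of u = r/λ (A², 4π and the length scale all cancel between numerator and denominator), P = [∫_{0}^{1.4} u^4·e^(-2·u) du] / [∫_{0}^{∞} u^4·e^(-2·u) du].
With ∫ u^4·e^(-2·u) du = -(u^4/2 + u^3 + 3·u^2/2 + 3·u/2 + 3/4)·e^(-2·u) + C, the region integral is ≈ 0.114243 and the full one is 3/4.
This evaluates to P = 0.15232.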